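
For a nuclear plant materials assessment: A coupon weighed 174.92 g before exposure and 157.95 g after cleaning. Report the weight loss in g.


Weight loss = initial − final
WL = 174.92 − 157.95 = 16.97 g

16.97 g


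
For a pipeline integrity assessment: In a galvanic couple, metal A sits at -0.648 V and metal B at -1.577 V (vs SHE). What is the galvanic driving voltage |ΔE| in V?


Driving voltage is the absolute potential difference.
|ΔE| = |-0.648 − (-1.577)| = 0.929 V

0.929 V


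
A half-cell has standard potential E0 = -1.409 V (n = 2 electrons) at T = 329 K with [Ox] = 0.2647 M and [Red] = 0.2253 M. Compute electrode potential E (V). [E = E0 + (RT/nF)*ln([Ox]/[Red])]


Apply the Nernst equation: E = E0 + (RT/nF)*ln([Ox]/[Red])
Step 1: RT/nF = 8.314*329/(2*96485) = 0.01417477 V
Step 2: [Ox]/[Red] = 0.2647/0.2253 = 1.174878
Step 3: ln(1.174878) = 0.161164
Step 4: correction = 0.01417477 * 0.161164 = 0.0023 V
E = -1.409 + 0.0023 = -1.4067 V

-1.4067 V


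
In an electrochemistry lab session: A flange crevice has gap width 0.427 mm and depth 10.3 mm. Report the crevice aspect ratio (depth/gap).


Aspect ratio = depth / gap
Ratio = 10.3 / 0.427 = 24.1

24.1


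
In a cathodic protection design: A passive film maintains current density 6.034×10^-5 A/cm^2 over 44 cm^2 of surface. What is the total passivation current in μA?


I = i_pass * A, then convert A → μA (×10^6)
I = 6.034×10^-5 * 44 * 10^6 = 2654.96 μA

2654.96 μA


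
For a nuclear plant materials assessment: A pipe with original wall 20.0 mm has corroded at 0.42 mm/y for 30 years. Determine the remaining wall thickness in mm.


Remaining wall = original − CR × time
t = 20.0 − 0.42*30 = 20.0 − 12.6 = 7.4 mm

7.4 mm


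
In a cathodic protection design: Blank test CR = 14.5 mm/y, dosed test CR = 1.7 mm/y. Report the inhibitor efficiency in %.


Apply the inhibitor-efficiency definition: IE = (CR_blank − CR_inh)/CR_blank × 100
IE = (14.5 − 1.7) / 14.5 × 100
IE = 12.8 / 14.5 × 100 = 88.3 %

88.3 %


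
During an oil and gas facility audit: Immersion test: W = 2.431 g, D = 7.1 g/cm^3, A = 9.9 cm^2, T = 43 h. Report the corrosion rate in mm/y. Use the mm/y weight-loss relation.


Apply the mm/y weight-loss relation: CR = 87600 * W / (D * A * T)
Numerator: 87600 * 2.431 = 212955.6
Denominator: 7.1 * 9.9 * 43 = 3022.47
CR = 212955.6 / 3022.47 = 70.45747 mm/y

70.45747 mm/y


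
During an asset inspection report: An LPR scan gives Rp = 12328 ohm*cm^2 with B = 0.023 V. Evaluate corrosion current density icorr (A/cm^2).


Apply the Stern-Geary relation: icorr = B / Rp
icorr = 0.023 / 12328 = 1.866×10^-6 A/cm^2

1.866×10^-6 A/cm^2


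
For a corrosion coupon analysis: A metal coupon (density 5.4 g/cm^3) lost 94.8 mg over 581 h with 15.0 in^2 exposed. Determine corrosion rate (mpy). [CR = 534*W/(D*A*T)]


Apply the mpy weight-loss relation: CR = 534 * W / (D * A * T)
Numerator: 534 * 94.8 = 50623.2
Denominator: 5.4 * 15.0 * 581 = 47061.0
CR = 50623.2 / 47061.0 = 1.07569 mpy

1.07569 mpy


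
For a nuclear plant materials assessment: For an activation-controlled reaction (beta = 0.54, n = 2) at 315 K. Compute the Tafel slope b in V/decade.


Apply the Tafel slope relation: b = 2.303*R*T/(beta*n*F)
Numerator: 2.303 * 8.314 * 315 = 6031.35
Denominator: 0.54 * 2 * 96485 = 104203.8
b = 6031.35 / 104203.8 = 0.0579 V/decade

0.0579 V/decade


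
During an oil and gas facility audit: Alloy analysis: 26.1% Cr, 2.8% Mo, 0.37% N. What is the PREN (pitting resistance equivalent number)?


Apply the PREN formula: PREN = Cr + 3.3*Mo + 16*N
PREN = 26.1 + 3.3*2.8 + 16*0.37
PREN = 26.1 + 9.24 + 5.92 = 41.26

41.26


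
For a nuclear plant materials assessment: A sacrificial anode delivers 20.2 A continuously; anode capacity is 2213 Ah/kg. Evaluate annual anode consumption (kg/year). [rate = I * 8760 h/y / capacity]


Annual consumption = current * hours per year / capacity
Rate = 20.2 * 8760 / 2213 = 80.0 kg/year

80.0 kg/year


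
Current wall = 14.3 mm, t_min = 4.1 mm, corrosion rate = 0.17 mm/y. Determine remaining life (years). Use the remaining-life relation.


Apply the remaining-life relation: RL = (t_current − t_min) / CR
RL = (14.3 − 4.1) / 0.17 = 10.2 / 0.17 = 60.0 years

60.0 years


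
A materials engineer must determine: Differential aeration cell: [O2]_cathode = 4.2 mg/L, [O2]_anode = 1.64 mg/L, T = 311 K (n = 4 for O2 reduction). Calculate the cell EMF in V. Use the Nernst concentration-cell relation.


Apply the Nernst concentration-cell relation: E = (RT/nF)*ln(C_cathode/C_anode)
RT/nF = 8.314*311/(4*96485) = 0.00669963 V
ln(4.2/1.64) = 0.94039
E = 0.00669963 * 0.94039 = 0.0063 V

0.0063 V


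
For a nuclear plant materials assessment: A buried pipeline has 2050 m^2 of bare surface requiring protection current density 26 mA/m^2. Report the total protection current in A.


I = area * current density, then convert mA → A (÷1000)
I = 2050 * 26 / 1000 = 53.3 A

53.3 A


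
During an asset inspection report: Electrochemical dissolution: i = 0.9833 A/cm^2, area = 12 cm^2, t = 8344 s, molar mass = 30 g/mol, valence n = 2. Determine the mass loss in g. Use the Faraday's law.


Apply Faraday's law: m = i*A*t*M / (n*F)
Total charge passed Q = i*A*t = 0.9833*12*8344 = 98455.8624 C
m = Q*M/(n*F) = 98455.8624*30/(2*96485) = 15.3064 g

15.3064 g


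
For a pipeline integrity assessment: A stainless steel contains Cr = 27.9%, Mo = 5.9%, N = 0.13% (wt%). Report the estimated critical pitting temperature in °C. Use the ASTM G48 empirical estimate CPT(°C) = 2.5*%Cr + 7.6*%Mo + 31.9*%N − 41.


Apply the ASTM G48 empirical CPT estimate: CPT(°C) = 2.5*%Cr + 7.6*%Mo + 31.9*%N − 41
2.5*27.9 = 69.75; 7.6*5.9 = 44.84; 31.9*0.13 = 4.147
CPT = 69.75 + 44.84 + 4.147 − 41 = 77.737 °C
Rounded to 0.1 °C: CPT ≈ 77.7 °C

77.7 °C


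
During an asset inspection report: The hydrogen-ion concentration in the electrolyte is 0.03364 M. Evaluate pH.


pH = −log10[H+]
pH = −log10(0.03364) = 1.47

1.47


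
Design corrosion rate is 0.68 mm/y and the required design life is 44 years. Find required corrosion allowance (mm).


Corrosion allowance = CR × design life
CA = 0.68 * 44 = 29.92 mm

29.92 mm


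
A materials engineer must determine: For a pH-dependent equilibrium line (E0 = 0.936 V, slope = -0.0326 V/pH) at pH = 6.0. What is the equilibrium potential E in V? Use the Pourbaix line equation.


Apply the Pourbaix line equation: E = E0 + slope*pH
E = 0.936 + (-0.0326)*6.0 = 0.936 + (-0.1956) = 0.7404 V
Rounded to 3 decimal places: E = 0.740 V

0.740 V


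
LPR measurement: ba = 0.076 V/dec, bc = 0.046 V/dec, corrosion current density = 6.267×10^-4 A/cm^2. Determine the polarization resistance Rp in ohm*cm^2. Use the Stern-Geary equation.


Apply the Stern-Geary equation: Rp = ba*bc / (2.303*icorr*(ba+bc))
ba*bc = 0.076*0.046 = 0.003496
ba+bc = 0.122; 2.303*icorr*(ba+bc) = 2.303*6.267×10^-4*0.122 = 1.7608139×10^-4
Rp = 0.003496 / 1.7608139×10^-4 = 19.85 ohm*cm^2

19.85 ohm*cm^2


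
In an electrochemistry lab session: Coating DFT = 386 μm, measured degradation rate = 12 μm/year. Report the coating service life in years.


Service life = thickness / degradation rate
Life = 386 / 12 = 32.2 years

32.2 years


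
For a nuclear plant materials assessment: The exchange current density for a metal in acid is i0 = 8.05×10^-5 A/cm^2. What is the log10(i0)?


i0 = 8.05×10^-5 A/cm^2
log10(i0) = -4.094

-4.094


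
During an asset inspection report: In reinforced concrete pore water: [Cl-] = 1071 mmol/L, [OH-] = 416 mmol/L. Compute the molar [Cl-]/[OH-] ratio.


Threshold parameter = [Cl-] / [OH-] (molar basis; both in mmol/L, so units cancel)
Ratio = 1071 / 416 = 2.57

2.57


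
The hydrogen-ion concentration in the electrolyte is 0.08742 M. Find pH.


pH = −log10[H+]
pH = −log10(0.08742) = 1.06

1.06


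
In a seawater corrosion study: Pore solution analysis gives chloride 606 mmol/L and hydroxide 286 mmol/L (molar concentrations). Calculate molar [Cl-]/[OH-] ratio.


Threshold parameter = [Cl-] / [OH-] (molar basis; both in mmol/L, so units cancel)
Ratio = 606 / 286 = 2.12

2.12


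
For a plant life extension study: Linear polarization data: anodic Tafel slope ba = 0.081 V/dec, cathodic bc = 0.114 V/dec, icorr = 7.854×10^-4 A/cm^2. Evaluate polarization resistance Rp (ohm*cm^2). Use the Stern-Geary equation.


Apply the Stern-Geary equation: Rp = ba*bc / (2.303*icorr*(ba+bc))
ba*bc = 0.081*0.114 = 0.009234
ba+bc = 0.195; 2.303*icorr*(ba+bc) = 2.303*7.854×10^-4*0.195 = 3.5271136×10^-4
Rp = 0.009234 / 3.5271136×10^-4 = 26.2 ohm*cm^2

26.2 ohm*cm^2


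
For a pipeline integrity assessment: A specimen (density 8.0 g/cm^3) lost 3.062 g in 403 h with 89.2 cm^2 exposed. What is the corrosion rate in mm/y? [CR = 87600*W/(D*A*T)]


Apply the mm/y weight-loss relation: CR = 87600 * W / (D * A * T)
Numerator: 87600 * 3.062 = 268231.2
Denominator: 8.0 * 89.2 * 403 = 287580.8
CR = 268231.2 / 287580.8 = 0.932716 mm/y

0.932716 mm/y


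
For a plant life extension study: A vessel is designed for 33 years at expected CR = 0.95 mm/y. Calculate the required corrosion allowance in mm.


Corrosion allowance = CR × design life
CA = 0.95 * 33 = 31.35 mm

31.35 mm


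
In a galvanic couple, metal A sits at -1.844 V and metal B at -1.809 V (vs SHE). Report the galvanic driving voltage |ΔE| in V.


Driving voltage is the absolute potential difference.
|ΔE| = |-1.844 − (-1.809)| = 0.035 V

0.035 V


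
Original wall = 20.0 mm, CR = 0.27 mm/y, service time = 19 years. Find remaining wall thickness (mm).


Remaining wall = original − CR × time
t = 20.0 − 0.27*19 = 20.0 − 5.13 = 14.87 mm

14.87 mm


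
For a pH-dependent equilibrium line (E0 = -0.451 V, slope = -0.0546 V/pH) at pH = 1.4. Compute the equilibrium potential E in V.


Apply the Pourbaix line equation: E = E0 + slope*pH
E = -0.451 + (-0.0546)*1.4 = -0.451 + (-0.07644) = -0.52744 V
Rounded to 3 decimal places: E = -0.527 V

-0.527 V


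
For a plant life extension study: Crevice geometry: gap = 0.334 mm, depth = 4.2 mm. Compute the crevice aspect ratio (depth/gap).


Aspect ratio = depth / gap
Ratio = 4.2 / 0.334 = 12.6

12.6


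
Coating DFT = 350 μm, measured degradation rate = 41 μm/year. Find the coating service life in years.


Service life = thickness / degradation rate
Life = 350 / 41 = 8.5 years

8.5 years


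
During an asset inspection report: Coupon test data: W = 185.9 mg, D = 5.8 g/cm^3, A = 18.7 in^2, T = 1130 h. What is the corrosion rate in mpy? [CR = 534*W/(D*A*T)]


Apply the mpy weight-loss relation: CR = 534 * W / (D * A * T)
Numerator: 534 * 185.9 = 99270.6
Denominator: 5.8 * 18.7 * 1130 = 122559.8
CR = 99270.6 / 122559.8 = 0.81 mpy

0.81 mpy


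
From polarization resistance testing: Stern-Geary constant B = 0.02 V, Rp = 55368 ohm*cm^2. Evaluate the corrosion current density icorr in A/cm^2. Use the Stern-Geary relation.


Apply the Stern-Geary relation: icorr = B / Rp
icorr = 0.02 / 55368 = 3.612×10^-7 A/cm^2

3.612×10^-7 A/cm^2


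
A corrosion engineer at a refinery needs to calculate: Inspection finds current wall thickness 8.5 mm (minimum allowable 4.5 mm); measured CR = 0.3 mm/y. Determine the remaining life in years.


Apply the remaining-life relation: RL = (t_current − t_min) / CR
RL = (8.5 − 4.5) / 0.3 = 4.0 / 0.3 = 13.3 years

13.3 years


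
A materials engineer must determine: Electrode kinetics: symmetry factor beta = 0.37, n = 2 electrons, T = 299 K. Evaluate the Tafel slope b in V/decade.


Apply the Tafel slope relation: b = 2.303*R*T/(beta*n*F)
Numerator: 2.303 * 8.314 * 299 = 5725.0
Denominator: 0.37 * 2 * 96485 = 71398.9
b = 5725.0 / 71398.9 = 0.0802 V/decade

0.0802 V/decade


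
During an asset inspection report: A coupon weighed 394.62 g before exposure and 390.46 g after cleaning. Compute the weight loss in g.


Weight loss = initial − final
WL = 394.62 − 390.46 = 4.16 g

4.16 g


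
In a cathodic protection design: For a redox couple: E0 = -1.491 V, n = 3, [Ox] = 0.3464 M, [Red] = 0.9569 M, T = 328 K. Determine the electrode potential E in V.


Apply the Nernst equation: E = E0 + (RT/nF)*ln([Ox]/[Red])
Step 1: RT/nF = 8.314*328/(3*96485) = 0.00942113 V
Step 2: [Ox]/[Red] = 0.3464/0.9569 = 0.362002
Step 3: ln(0.362002) = -1.016106
Step 4: correction = 0.00942113 * -1.016106 = -0.0096 V
E = -1.491 + -0.0096 = -1.5006 V

-1.5006 V


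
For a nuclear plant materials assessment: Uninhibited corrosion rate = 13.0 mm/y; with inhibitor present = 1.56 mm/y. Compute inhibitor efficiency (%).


Apply the inhibitor-efficiency definition: IE = (CR_blank − CR_inh)/CR_blank × 100
IE = (13.0 − 1.56) / 13.0 × 100
IE = 11.44 / 13.0 × 100 = 88.0 %

88.0 %


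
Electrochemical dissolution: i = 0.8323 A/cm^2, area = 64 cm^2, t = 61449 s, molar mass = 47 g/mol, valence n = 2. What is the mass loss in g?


Apply Faraday's law: m = i*A*t*M / (n*F)
Total charge passed Q = i*A*t = 0.8323*64*61449 = 3273216.1728 C
m = Q*M/(n*F) = 3273216.1728*47/(2*96485) = 797.2284 g

797.2284 g


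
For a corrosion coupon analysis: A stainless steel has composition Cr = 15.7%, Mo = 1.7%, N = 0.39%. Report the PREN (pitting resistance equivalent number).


Apply the PREN formula: PREN = Cr + 3.3*Mo + 16*N
PREN = 15.7 + 3.3*1.7 + 16*0.39
PREN = 15.7 + 5.61 + 6.24 = 27.55

27.55


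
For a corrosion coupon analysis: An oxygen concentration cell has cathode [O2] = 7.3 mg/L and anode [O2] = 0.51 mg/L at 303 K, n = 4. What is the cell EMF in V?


Apply the Nernst concentration-cell relation: E = (RT/nF)*ln(C_cathode/C_anode)
RT/nF = 8.314*303/(4*96485) = 0.00652729 V
ln(7.3/0.51) = 2.66122
E = 0.00652729 * 2.66122 = 0.01737 V

0.01737 V


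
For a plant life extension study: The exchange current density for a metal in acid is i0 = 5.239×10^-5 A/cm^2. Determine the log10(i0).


i0 = 5.239×10^-5 A/cm^2
log10(i0) = -4.281

-4.281


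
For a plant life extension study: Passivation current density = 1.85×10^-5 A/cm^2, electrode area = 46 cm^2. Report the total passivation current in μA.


I = i_pass * A, then convert A → μA (×10^6)
I = 1.85×10^-5 * 46 * 10^6 = 851.0 μA

851.0 μA


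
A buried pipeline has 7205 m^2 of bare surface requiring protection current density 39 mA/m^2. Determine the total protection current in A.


I = area * current density, then convert mA → A (÷1000)
I = 7205 * 39 / 1000 = 281.0 A

281.0 A


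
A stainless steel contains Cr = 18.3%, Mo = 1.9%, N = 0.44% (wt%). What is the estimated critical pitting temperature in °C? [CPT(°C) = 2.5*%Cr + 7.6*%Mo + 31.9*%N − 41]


Apply the ASTM G48 empirical CPT estimate: CPT(°C) = 2.5*%Cr + 7.6*%Mo + 31.9*%N − 41
2.5*18.3 = 45.75; 7.6*1.9 = 14.44; 31.9*0.44 = 14.036
CPT = 45.75 + 14.44 + 14.036 − 41 = 33.226 °C
Rounded to 0.1 °C: CPT ≈ 33.2 °C

33.2 °C


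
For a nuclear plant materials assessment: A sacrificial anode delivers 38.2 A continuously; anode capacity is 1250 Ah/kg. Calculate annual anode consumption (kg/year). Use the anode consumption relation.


Annual consumption = current * hours per year / capacity
Rate = 38.2 * 8760 / 1250 = 267.7 kg/year

267.7 kg/year


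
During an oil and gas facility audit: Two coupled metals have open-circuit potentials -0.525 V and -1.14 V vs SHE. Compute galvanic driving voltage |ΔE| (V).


Driving voltage is the absolute potential difference.
|ΔE| = |-0.525 − (-1.14)| = 0.615 V

0.615 V


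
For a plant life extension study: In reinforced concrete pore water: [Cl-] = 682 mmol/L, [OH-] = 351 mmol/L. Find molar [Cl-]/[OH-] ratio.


Threshold parameter = [Cl-] / [OH-] (molar basis; both in mmol/L, so units cancel)
Ratio = 682 / 351 = 1.94

1.94


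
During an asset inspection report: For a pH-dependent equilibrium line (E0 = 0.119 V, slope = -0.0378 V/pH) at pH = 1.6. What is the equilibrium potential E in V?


Apply the Pourbaix line equation: E = E0 + slope*pH
E = 0.119 + (-0.0378)*1.6 = 0.119 + (-0.06048) = 0.05852 V
Rounded to 4 decimal places: E = 0.0585 V

0.0585 V


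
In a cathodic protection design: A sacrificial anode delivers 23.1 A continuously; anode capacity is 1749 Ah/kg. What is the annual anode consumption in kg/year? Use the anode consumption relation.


Annual consumption = current * hours per year / capacity
Rate = 23.1 * 8760 / 1749 = 115.7 kg/year

115.7 kg/year


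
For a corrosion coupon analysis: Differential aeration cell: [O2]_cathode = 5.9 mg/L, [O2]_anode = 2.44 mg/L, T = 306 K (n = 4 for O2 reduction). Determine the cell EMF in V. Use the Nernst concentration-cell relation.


Apply the Nernst concentration-cell relation: E = (RT/nF)*ln(C_cathode/C_anode)
RT/nF = 8.314*306/(4*96485) = 0.00659192 V
ln(5.9/2.44) = 0.88295
E = 0.00659192 * 0.88295 = 0.00582 V

0.00582 V


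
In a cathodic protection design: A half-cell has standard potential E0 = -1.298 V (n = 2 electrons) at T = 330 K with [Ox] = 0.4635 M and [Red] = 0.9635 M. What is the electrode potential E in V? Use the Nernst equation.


Apply the Nernst equation: E = E0 + (RT/nF)*ln([Ox]/[Red])
Step 1: RT/nF = 8.314*330/(2*96485) = 0.01421786 V
Step 2: [Ox]/[Red] = 0.4635/0.9635 = 0.481059
Step 3: ln(0.481059) = -0.731765
Step 4: correction = 0.01421786 * -0.731765 = -0.0104 V
E = -1.298 + -0.0104 = -1.3084 V

-1.3084 V


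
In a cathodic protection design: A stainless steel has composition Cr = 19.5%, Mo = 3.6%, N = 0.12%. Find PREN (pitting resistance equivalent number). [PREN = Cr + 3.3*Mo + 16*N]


Apply the PREN formula: PREN = Cr + 3.3*Mo + 16*N
PREN = 19.5 + 3.3*3.6 + 16*0.12
PREN = 19.5 + 11.88 + 1.92 = 33.3

33.3


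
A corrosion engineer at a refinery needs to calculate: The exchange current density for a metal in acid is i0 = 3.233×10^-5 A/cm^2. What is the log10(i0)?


i0 = 3.233×10^-5 A/cm^2
log10(i0) = -4.49

-4.49


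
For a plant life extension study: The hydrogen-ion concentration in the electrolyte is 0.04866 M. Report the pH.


pH = −log10[H+]
pH = −log10(0.04866) = 1.31

1.31


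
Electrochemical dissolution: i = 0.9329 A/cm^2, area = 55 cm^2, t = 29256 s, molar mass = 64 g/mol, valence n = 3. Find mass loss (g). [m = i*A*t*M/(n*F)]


Apply Faraday's law: m = i*A*t*M / (n*F)
Total charge passed Q = i*A*t = 0.9329*55*29256 = 1501110.732 C
m = Q*M/(n*F) = 1501110.732*64/(3*96485) = 331.90336 g

331.90336 g


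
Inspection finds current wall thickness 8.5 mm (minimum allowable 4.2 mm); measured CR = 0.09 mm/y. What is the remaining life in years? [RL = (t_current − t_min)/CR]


Apply the remaining-life relation: RL = (t_current − t_min) / CR
RL = (8.5 − 4.2) / 0.09 = 4.3 / 0.09 = 47.8 years

47.8 years


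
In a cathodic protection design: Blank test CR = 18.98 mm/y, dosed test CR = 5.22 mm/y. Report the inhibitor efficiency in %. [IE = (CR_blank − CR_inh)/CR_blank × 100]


Apply the inhibitor-efficiency definition: IE = (CR_blank − CR_inh)/CR_blank × 100
IE = (18.98 − 5.22) / 18.98 × 100
IE = 13.76 / 18.98 × 100 = 72.5 %

72.5 %


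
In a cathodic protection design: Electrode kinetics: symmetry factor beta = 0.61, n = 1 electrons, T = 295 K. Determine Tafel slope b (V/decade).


Apply the Tafel slope relation: b = 2.303*R*T/(beta*n*F)
Numerator: 2.303 * 8.314 * 295 = 5648.41
Denominator: 0.61 * 1 * 96485 = 58855.85
b = 5648.41 / 58855.85 = 0.096 V/decade

0.096 V/decade


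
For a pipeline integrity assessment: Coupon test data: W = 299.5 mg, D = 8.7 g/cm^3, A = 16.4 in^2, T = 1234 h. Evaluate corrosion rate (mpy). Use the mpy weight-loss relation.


Apply the mpy weight-loss relation: CR = 534 * W / (D * A * T)
Numerator: 534 * 299.5 = 159933.0
Denominator: 8.7 * 16.4 * 1234 = 176067.12
CR = 159933.0 / 176067.12 = 0.908 mpy

0.908 mpy


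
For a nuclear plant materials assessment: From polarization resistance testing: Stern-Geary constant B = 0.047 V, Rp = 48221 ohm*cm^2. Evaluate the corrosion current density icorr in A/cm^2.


Apply the Stern-Geary relation: icorr = B / Rp
icorr = 0.047 / 48221 = 9.747×10^-7 A/cm^2

9.747×10^-7 A/cm^2


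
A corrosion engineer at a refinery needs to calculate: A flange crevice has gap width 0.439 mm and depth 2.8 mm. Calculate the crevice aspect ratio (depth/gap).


Aspect ratio = depth / gap
Ratio = 2.8 / 0.439 = 6.4

6.4


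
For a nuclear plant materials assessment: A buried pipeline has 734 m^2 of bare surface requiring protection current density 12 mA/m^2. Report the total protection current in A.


I = area * current density, then convert mA → A (÷1000)
I = 734 * 12 / 1000 = 8.81 A

8.81 A


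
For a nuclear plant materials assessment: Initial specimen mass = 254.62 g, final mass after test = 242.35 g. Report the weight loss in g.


Weight loss = initial − final
WL = 254.62 − 242.35 = 12.27 g

12.27 g


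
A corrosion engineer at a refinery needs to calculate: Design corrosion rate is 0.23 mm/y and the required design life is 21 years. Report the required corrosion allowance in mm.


Corrosion allowance = CR × design life
CA = 0.23 * 21 = 4.83 mm

4.83 mm


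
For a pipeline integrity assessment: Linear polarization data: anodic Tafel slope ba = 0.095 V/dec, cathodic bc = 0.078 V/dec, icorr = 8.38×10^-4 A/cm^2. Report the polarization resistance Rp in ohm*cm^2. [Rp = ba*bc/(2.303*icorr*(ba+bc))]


Apply the Stern-Geary equation: Rp = ba*bc / (2.303*icorr*(ba+bc))
ba*bc = 0.095*0.078 = 0.00741
ba+bc = 0.173; 2.303*icorr*(ba+bc) = 2.303*8.38×10^-4*0.173 = 3.3387512×10^-4
Rp = 0.00741 / 3.3387512×10^-4 = 22.19 ohm*cm^2

22.19 ohm*cm^2


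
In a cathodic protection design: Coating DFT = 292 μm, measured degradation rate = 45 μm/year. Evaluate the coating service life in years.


Service life = thickness / degradation rate
Life = 292 / 45 = 6.5 years

6.5 years


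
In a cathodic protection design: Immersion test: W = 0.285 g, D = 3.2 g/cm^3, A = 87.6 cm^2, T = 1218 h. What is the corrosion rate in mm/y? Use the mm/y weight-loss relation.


Apply the mm/y weight-loss relation: CR = 87600 * W / (D * A * T)
Numerator: 87600 * 0.285 = 24966.0
Denominator: 3.2 * 87.6 * 1218 = 341429.76
CR = 24966.0 / 341429.76 = 0.073122 mm/y

0.073122 mm/y


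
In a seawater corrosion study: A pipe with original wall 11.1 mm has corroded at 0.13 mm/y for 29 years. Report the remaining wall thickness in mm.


Remaining wall = original − CR × time
t = 11.1 − 0.13*29 = 11.1 − 3.77 = 7.33 mm

7.33 mm


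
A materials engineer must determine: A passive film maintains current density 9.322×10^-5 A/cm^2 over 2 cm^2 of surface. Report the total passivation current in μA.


I = i_pass * A, then convert A → μA (×10^6)
I = 9.322×10^-5 * 2 * 10^6 = 186.44 μA

186.44 μA


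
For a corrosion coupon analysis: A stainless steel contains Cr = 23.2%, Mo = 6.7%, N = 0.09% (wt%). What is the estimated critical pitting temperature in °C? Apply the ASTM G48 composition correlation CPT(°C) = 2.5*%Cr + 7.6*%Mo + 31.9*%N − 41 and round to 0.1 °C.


Apply the ASTM G48 empirical CPT estimate: CPT(°C) = 2.5*%Cr + 7.6*%Mo + 31.9*%N − 41
2.5*23.2 = 58; 7.6*6.7 = 50.92; 31.9*0.09 = 2.871
CPT = 58 + 50.92 + 2.871 − 41 = 70.791 °C
Rounded to 0.1 °C: CPT ≈ 70.8 °C

70.8 °C


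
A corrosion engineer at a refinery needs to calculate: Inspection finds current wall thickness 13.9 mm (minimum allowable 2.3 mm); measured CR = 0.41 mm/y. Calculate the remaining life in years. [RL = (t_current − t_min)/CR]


Apply the remaining-life relation: RL = (t_current − t_min) / CR
RL = (13.9 − 2.3) / 0.41 = 11.6 / 0.41 = 28.3 years

28.3 years


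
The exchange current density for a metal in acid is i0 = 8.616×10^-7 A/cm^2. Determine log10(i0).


i0 = 8.616×10^-7 A/cm^2
log10(i0) = -6.065

-6.065


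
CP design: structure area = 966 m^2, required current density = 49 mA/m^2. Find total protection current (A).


I = area * current density, then convert mA → A (÷1000)
I = 966 * 49 / 1000 = 47.33 A

47.33 A


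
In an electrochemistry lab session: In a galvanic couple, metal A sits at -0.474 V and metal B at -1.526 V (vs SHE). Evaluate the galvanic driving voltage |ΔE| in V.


Driving voltage is the absolute potential difference.
|ΔE| = |-0.474 − (-1.526)| = 1.052 V

1.052 V


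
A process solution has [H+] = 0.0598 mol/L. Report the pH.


pH = −log10[H+]
pH = −log10(0.0598) = 1.22

1.22


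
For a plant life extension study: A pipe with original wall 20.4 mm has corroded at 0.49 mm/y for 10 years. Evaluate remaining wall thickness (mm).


Remaining wall = original − CR × time
t = 20.4 − 0.49*10 = 20.4 − 4.9 = 15.5 mm

15.5 mm


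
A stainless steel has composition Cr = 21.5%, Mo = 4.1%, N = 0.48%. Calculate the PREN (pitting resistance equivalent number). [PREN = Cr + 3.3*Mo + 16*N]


Apply the PREN formula: PREN = Cr + 3.3*Mo + 16*N
PREN = 21.5 + 3.3*4.1 + 16*0.48
PREN = 21.5 + 13.53 + 7.68 = 42.71

42.71


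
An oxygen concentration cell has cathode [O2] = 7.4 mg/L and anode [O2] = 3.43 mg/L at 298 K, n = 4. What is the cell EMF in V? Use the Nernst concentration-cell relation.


Apply the Nernst concentration-cell relation: E = (RT/nF)*ln(C_cathode/C_anode)
RT/nF = 8.314*298/(4*96485) = 0.00641958 V
ln(7.4/3.43) = 0.76892
E = 0.00641958 * 0.76892 = 0.00494 V

0.00494 V


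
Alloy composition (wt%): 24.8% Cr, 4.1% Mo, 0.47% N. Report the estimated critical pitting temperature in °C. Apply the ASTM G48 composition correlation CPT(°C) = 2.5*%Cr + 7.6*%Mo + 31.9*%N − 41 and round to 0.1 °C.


Apply the ASTM G48 empirical CPT estimate: CPT(°C) = 2.5*%Cr + 7.6*%Mo + 31.9*%N − 41
2.5*24.8 = 62; 7.6*4.1 = 31.16; 31.9*0.47 = 14.993
CPT = 62 + 31.16 + 14.993 − 41 = 67.153 °C
Rounded to 0.1 °C: CPT ≈ 67.2 °C

67.2 °C


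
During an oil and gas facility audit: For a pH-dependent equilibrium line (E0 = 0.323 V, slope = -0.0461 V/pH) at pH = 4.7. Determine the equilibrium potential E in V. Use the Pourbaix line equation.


Apply the Pourbaix line equation: E = E0 + slope*pH
E = 0.323 + (-0.0461)*4.7 = 0.323 + (-0.21667) = 0.10633 V
Rounded to 3 decimal places: E = 0.106 V

0.106 V


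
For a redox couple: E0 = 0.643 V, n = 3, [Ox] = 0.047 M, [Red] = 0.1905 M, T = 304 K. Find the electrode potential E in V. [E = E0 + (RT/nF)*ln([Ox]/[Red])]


Apply the Nernst equation: E = E0 + (RT/nF)*ln([Ox]/[Red])
Step 1: RT/nF = 8.314*304/(3*96485) = 0.00873178 V
Step 2: [Ox]/[Red] = 0.047/0.1905 = 0.246719
Step 3: ln(0.246719) = -1.399505
Step 4: correction = 0.00873178 * -1.399505 = -0.012 V
E = 0.643 + -0.012 = 0.631 V

0.631 V


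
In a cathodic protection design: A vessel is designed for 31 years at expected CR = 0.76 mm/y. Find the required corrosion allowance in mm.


Corrosion allowance = CR × design life
CA = 0.76 * 31 = 23.56 mm

23.56 mm


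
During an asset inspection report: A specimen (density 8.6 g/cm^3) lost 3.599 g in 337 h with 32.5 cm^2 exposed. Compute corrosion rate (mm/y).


Apply the mm/y weight-loss relation: CR = 87600 * W / (D * A * T)
Numerator: 87600 * 3.599 = 315272.4
Denominator: 8.6 * 32.5 * 337 = 94191.5
CR = 315272.4 / 94191.5 = 3.34714 mm/y

3.34714 mm/y


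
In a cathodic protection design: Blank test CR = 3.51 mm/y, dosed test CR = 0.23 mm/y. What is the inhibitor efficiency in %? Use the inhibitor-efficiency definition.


Apply the inhibitor-efficiency definition: IE = (CR_blank − CR_inh)/CR_blank × 100
IE = (3.51 − 0.23) / 3.51 × 100
IE = 3.28 / 3.51 × 100 = 93.4 %

93.4 %


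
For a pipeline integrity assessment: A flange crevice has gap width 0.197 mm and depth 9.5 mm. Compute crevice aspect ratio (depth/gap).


Aspect ratio = depth / gap
Ratio = 9.5 / 0.197 = 48.2

48.2


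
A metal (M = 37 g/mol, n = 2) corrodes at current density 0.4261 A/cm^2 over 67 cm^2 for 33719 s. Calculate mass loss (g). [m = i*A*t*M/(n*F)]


Apply Faraday's law: m = i*A*t*M / (n*F)
Total charge passed Q = i*A*t = 0.4261*67*33719 = 962633.6153 C
m = Q*M/(n*F) = 962633.6153*37/(2*96485) = 184.57503 g

184.57503 g


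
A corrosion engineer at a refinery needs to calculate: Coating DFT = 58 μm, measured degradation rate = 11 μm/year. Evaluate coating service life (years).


Service life = thickness / degradation rate
Life = 58 / 11 = 5.3 years

5.3 years


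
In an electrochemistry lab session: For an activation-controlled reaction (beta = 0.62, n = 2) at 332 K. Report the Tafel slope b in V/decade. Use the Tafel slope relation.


Apply the Tafel slope relation: b = 2.303*R*T/(beta*n*F)
Numerator: 2.303 * 8.314 * 332 = 6356.85
Denominator: 0.62 * 2 * 96485 = 119641.4
b = 6356.85 / 119641.4 = 0.0531 V/decade

0.0531 V/decade


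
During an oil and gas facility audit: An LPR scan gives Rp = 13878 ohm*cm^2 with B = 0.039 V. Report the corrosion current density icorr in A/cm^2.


Apply the Stern-Geary relation: icorr = B / Rp
icorr = 0.039 / 13878 = 2.81×10^-6 A/cm^2

2.81×10^-6 A/cm^2


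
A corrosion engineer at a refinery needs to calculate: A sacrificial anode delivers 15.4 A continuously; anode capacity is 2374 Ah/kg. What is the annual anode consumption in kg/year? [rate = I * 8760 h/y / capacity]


Annual consumption = current * hours per year / capacity
Rate = 15.4 * 8760 / 2374 = 56.8 kg/year

56.8 kg/year


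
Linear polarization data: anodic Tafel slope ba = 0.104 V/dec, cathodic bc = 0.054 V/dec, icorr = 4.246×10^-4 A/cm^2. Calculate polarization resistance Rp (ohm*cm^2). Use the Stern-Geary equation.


Apply the Stern-Geary equation: Rp = ba*bc / (2.303*icorr*(ba+bc))
ba*bc = 0.104*0.054 = 0.005616
ba+bc = 0.158; 2.303*icorr*(ba+bc) = 2.303*4.246×10^-4*0.158 = 1.545009×10^-4
Rp = 0.005616 / 1.545009×10^-4 = 36.35 ohm*cm^2

36.35 ohm*cm^2


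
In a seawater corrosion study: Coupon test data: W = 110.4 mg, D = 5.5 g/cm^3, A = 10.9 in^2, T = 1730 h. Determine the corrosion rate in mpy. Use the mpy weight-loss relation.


Apply the mpy weight-loss relation: CR = 534 * W / (D * A * T)
Numerator: 534 * 110.4 = 58953.6
Denominator: 5.5 * 10.9 * 1730 = 103713.5
CR = 58953.6 / 103713.5 = 0.56843 mpy

0.56843 mpy


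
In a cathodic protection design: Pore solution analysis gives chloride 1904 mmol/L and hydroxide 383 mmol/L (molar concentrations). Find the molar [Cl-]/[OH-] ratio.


Threshold parameter = [Cl-] / [OH-] (molar basis; both in mmol/L, so units cancel)
Ratio = 1904 / 383 = 4.97

4.97


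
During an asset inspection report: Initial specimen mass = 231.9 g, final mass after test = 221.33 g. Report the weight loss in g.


Weight loss = initial − final
WL = 231.9 − 221.33 = 10.57 g

10.57 g


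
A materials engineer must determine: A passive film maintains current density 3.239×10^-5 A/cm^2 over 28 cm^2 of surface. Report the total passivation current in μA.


I = i_pass * A, then convert A → μA (×10^6)
I = 3.239×10^-5 * 28 * 10^6 = 906.92 μA

906.92 μA


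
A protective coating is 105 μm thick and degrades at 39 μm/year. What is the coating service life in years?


Service life = thickness / degradation rate
Life = 105 / 39 = 2.7 years

2.7 years


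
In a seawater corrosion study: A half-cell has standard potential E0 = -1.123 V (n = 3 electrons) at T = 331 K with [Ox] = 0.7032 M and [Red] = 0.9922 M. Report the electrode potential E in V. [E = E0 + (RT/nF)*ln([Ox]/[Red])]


Apply the Nernst equation: E = E0 + (RT/nF)*ln([Ox]/[Red])
Step 1: RT/nF = 8.314*331/(3*96485) = 0.00950729 V
Step 2: [Ox]/[Red] = 0.7032/0.9922 = 0.708728
Step 3: ln(0.708728) = -0.344283
Step 4: correction = 0.00950729 * -0.344283 = -0.003 V
E = -1.123 + -0.003 = -1.126 V

-1.126 V


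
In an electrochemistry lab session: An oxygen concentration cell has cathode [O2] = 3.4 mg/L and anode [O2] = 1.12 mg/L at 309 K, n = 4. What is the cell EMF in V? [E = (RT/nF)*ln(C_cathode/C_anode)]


Apply the Nernst concentration-cell relation: E = (RT/nF)*ln(C_cathode/C_anode)
RT/nF = 8.314*309/(4*96485) = 0.00665654 V
ln(3.4/1.12) = 1.11045
E = 0.00665654 * 1.11045 = 0.00739 V

0.00739 V


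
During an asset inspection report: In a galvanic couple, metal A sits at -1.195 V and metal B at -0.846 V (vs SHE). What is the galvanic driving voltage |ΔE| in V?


Driving voltage is the absolute potential difference.
|ΔE| = |-1.195 − (-0.846)| = 0.349 V

0.349 V


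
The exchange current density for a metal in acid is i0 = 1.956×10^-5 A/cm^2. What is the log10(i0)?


i0 = 1.956×10^-5 A/cm^2
log10(i0) = -4.709

-4.709


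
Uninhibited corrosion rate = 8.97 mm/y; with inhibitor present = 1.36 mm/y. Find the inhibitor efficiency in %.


Apply the inhibitor-efficiency definition: IE = (CR_blank − CR_inh)/CR_blank × 100
IE = (8.97 − 1.36) / 8.97 × 100
IE = 7.61 / 8.97 × 100 = 84.8 %

84.8 %


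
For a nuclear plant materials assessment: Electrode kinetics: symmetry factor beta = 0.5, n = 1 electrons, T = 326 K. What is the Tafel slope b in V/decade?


Apply the Tafel slope relation: b = 2.303*R*T/(beta*n*F)
Numerator: 2.303 * 8.314 * 326 = 6241.97
Denominator: 0.5 * 1 * 96485 = 48242.5
b = 6241.97 / 48242.5 = 0.1294 V/decade

0.1294 V/decade


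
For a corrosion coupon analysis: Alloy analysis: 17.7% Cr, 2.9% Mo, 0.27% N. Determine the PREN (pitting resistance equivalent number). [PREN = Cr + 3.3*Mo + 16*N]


Apply the PREN formula: PREN = Cr + 3.3*Mo + 16*N
PREN = 17.7 + 3.3*2.9 + 16*0.27
PREN = 17.7 + 9.57 + 4.32 = 31.59

31.59


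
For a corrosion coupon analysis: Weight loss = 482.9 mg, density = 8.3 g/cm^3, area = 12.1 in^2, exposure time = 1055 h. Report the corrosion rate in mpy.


Apply the mpy weight-loss relation: CR = 534 * W / (D * A * T)
Numerator: 534 * 482.9 = 257868.6
Denominator: 8.3 * 12.1 * 1055 = 105953.65
CR = 257868.6 / 105953.65 = 2.4338 mpy

2.4338 mpy


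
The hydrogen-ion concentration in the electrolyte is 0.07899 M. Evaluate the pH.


pH = −log10[H+]
pH = −log10(0.07899) = 1.1

1.1


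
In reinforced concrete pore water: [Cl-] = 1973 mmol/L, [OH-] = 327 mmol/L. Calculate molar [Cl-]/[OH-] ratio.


Threshold parameter = [Cl-] / [OH-] (molar basis; both in mmol/L, so units cancel)
Ratio = 1973 / 327 = 6.03

6.03


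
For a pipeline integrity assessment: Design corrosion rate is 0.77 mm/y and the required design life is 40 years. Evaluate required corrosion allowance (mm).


Corrosion allowance = CR × design life
CA = 0.77 * 40 = 30.8 mm

30.8 mm


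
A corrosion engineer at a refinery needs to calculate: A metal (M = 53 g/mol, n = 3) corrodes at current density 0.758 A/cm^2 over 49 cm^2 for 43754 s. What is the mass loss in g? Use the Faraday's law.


Apply Faraday's law: m = i*A*t*M / (n*F)
Total charge passed Q = i*A*t = 0.758*49*43754 = 1625111.068 C
m = Q*M/(n*F) = 1625111.068*53/(3*96485) = 297.56227 g

297.56227 g


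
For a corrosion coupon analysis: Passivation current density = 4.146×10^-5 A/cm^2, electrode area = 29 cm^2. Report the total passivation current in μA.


I = i_pass * A, then convert A → μA (×10^6)
I = 4.146×10^-5 * 29 * 10^6 = 1202.34 μA

1202.34 μA


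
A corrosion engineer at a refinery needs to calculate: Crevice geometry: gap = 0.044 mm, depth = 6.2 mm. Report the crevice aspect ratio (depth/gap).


Aspect ratio = depth / gap
Ratio = 6.2 / 0.044 = 140.9

140.9


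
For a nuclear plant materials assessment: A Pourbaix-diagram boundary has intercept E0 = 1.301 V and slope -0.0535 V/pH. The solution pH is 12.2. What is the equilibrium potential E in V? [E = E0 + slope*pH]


Apply the Pourbaix line equation: E = E0 + slope*pH
E = 1.301 + (-0.0535)*12.2 = 1.301 + (-0.6527) = 0.6483 V
Rounded to 4 decimal places: E = 0.6483 V

0.6483 V


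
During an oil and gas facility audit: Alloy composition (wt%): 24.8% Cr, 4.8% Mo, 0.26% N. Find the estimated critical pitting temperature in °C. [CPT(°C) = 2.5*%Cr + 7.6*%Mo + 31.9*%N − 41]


Apply the ASTM G48 empirical CPT estimate: CPT(°C) = 2.5*%Cr + 7.6*%Mo + 31.9*%N − 41
2.5*24.8 = 62; 7.6*4.8 = 36.48; 31.9*0.26 = 8.294
CPT = 62 + 36.48 + 8.294 − 41 = 65.774 °C
Rounded to 0.1 °C: CPT ≈ 65.8 °C

65.8 °C


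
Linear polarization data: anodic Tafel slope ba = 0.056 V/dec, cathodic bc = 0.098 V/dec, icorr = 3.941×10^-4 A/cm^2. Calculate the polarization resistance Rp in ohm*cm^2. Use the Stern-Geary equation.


Apply the Stern-Geary equation: Rp = ba*bc / (2.303*icorr*(ba+bc))
ba*bc = 0.056*0.098 = 0.005488
ba+bc = 0.154; 2.303*icorr*(ba+bc) = 2.303*3.941×10^-4*0.154 = 1.3977229×10^-4
Rp = 0.005488 / 1.3977229×10^-4 = 39.26 ohm*cm^2

39.26 ohm*cm^2


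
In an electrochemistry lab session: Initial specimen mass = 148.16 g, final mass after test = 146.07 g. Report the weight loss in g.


Weight loss = initial − final
WL = 148.16 − 146.07 = 2.09 g

2.09 g


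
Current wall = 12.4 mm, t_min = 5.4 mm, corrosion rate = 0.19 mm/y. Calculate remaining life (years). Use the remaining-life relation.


Apply the remaining-life relation: RL = (t_current − t_min) / CR
RL = (12.4 − 5.4) / 0.19 = 7.0 / 0.19 = 36.8 years

36.8 years


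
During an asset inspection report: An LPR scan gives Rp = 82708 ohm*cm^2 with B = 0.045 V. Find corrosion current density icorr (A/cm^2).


Apply the Stern-Geary relation: icorr = B / Rp
icorr = 0.045 / 82708 = 5.441×10^-7 A/cm^2

5.441×10^-7 A/cm^2


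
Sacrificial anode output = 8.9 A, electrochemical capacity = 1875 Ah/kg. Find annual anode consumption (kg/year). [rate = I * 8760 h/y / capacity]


Annual consumption = current * hours per year / capacity
Rate = 8.9 * 8760 / 1875 = 41.6 kg/year

41.6 kg/year


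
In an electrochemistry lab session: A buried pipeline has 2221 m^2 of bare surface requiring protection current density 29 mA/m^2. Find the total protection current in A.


I = area * current density, then convert mA → A (÷1000)
I = 2221 * 29 / 1000 = 64.41 A

64.41 A


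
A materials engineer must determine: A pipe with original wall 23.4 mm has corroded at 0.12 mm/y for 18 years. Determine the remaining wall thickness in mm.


Remaining wall = original − CR × time
t = 23.4 − 0.12*18 = 23.4 − 2.16 = 21.24 mm

21.24 mm


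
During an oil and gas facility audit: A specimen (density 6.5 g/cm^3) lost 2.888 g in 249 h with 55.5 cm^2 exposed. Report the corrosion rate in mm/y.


Apply the mm/y weight-loss relation: CR = 87600 * W / (D * A * T)
Numerator: 87600 * 2.888 = 252988.8
Denominator: 6.5 * 55.5 * 249 = 89826.75
CR = 252988.8 / 89826.75 = 2.8164 mm/y

2.8164 mm/y


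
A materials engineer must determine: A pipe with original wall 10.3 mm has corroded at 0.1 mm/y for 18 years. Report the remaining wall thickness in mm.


Remaining wall = original − CR × time
t = 10.3 − 0.1*18 = 10.3 − 1.8 = 8.5 mm

8.5 mm


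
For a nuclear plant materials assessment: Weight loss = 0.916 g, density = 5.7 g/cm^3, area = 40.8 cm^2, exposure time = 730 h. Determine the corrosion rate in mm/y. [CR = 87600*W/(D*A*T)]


Apply the mm/y weight-loss relation: CR = 87600 * W / (D * A * T)
Numerator: 87600 * 0.916 = 80241.6
Denominator: 5.7 * 40.8 * 730 = 169768.8
CR = 80241.6 / 169768.8 = 0.47265 mm/y

0.47265 mm/y


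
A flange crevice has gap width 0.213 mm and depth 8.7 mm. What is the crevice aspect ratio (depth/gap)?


Aspect ratio = depth / gap
Ratio = 8.7 / 0.213 = 40.8

40.8


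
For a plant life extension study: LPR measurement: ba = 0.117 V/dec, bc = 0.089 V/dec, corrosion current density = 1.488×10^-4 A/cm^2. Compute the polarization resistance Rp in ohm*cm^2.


Apply the Stern-Geary equation: Rp = ba*bc / (2.303*icorr*(ba+bc))
ba*bc = 0.117*0.089 = 0.010413
ba+bc = 0.206; 2.303*icorr*(ba+bc) = 2.303*1.488×10^-4*0.206 = 7.0593398×10^-5
Rp = 0.010413 / 7.0593398×10^-5 = 147.51 ohm*cm^2

147.51 ohm*cm^2
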